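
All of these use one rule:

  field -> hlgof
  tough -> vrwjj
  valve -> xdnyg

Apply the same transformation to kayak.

mdadm

Shifts by position in field: pos 0: f→h (+2), pos 1: i→l (+3), pos 2: e→g (+2), pos 3: l→o (+3) — repeating every 2. A repeating key of period 2 is used — shifts +2, +3 over and over.
For kayak: k+2=m, a+3=d, y+2=a, a+3=d, k+2=m.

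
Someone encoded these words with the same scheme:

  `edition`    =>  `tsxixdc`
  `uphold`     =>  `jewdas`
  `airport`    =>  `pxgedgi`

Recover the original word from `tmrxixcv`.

exciting

Compare letters: e→t is +15, d→s is +15, i→x is +15 — a constant shift. Each letter is shifted forward by 15 in the alphabet (a Caesar shift of +15).
Reversing it on tmrxixcv: t−15=e, m−15=x, r−15=c, x−15=i, i−15=t, x−15=i, c−15=n, v−15=g.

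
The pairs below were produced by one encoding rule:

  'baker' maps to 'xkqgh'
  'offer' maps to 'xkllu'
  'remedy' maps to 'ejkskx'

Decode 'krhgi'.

The output letters match the input read backwards, each shifted +6: baker reversed is rekab. The word is reversed, then every letter is shifted forward by 6.
Decoding krhgi: shift back: k−6=e, r−6=l, h−6=b, g−6=a, i−6=c → elbac; then reverse → cable.

cable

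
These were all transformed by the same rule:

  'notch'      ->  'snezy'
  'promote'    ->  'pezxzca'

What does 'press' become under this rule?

The output letters match the input read backwards, each shifted +11: notch reversed is hcton. Two steps: reverse the string, then apply a Caesar shift of +11.
For press: reverse → sserp; then shift: s+11=d, s+11=d, e+11=p, r+11=c, p+11=a.

ddpca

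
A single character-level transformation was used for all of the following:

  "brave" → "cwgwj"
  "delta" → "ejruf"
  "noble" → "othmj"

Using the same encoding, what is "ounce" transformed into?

pztdj

It's a Vigenère-style cipher with numeric key [1,5,6]: position i shifts by key[i mod 3].
For ounce: o+1=p, u+5=z, n+6=t, c+1=d, e+5=j.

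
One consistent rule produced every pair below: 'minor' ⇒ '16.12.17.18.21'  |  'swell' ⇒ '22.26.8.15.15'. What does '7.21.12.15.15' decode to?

drill

Each letter is replaced by its alphabet position (a=1..z=26) + 3.
Undoing it on 7.21.12.15.15: 7→(7−3)÷1=4=d, 21→(21−3)÷1=18=r, 12→(12−3)÷1=9=i, 15→(15−3)÷1=12=l, 15→(15−3)÷1=12=l.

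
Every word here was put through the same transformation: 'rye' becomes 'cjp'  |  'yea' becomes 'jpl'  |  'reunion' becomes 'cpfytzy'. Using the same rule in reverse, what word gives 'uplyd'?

jeans

Compare letters: r→c is +11, y→j is +11, e→p is +11 — a constant shift. Every letter moves 11 places later in the alphabet, wrapping around z→a.
Reversing it on uplyd: u−11=j, p−11=e, l−11=a, y−11=n, d−11=s.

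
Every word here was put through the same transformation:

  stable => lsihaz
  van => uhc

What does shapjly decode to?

The output letters match the input read backwards, each shifted +7: stable reversed is elbats. Two steps: reverse the string, then apply a Caesar shift of +7.
Decoding shapjly: shift back: s−7=l, h−7=a, a−7=t, p−7=i, j−7=c, l−7=e, y−7=r → laticer; then reverse → recital.

recital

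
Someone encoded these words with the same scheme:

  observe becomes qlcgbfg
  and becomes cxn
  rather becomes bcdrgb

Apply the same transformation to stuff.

The shift depends on letter class: consonant b→l is +10, but vowel o→q is +2. Two shifts are in play — +2 for a/e/i/o/u, +10 for every other letter.
On stuff: s(cons)+10=c, t(cons)+10=d, u(vowel)+2=w, f(cons)+10=p, f(cons)+10=p.

cdwpp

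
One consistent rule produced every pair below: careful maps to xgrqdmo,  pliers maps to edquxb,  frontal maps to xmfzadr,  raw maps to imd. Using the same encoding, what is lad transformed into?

The output letters match the input read backwards, each shifted +12: careful reversed is luferac. Read the word backwards and shift each letter +12.
On lad: reverse → dal; then shift: d+12=p, a+12=m, l+12=x.

pmx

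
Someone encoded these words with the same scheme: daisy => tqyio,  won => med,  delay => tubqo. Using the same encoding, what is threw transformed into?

Compare letters: d→t is +16, a→q is +16, i→y is +16 — a constant shift. This is a Caesar cipher with shift 16.
For threw: t+16=j, h+16=x, r+16=h, e+16=u, w+16=m.

jxhum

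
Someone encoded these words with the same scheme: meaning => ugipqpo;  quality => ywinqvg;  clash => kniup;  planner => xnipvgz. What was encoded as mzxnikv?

explain

Shifts by position in meaning: pos 0: m→u (+8), pos 1: e→g (+2), pos 2: a→i (+8), pos 3: n→p (+2) — repeating every 2. The shifts repeat in a cycle of length 2: positions 0,1,… shift by +8, +2, then the pattern repeats.
Decoding mzxnikv: m−8=e, z−2=x, x−8=p, n−2=l, i−8=a, k−2=i, v−8=n.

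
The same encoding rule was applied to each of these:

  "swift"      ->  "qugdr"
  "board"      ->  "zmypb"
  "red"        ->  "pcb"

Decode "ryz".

Compare letters: s→q is +24, w→u is +24, i→g is +24 — a constant shift. This is a Caesar cipher with shift 24.
Reversing it on ryz: r−24=t, y−24=a, z−24=b.

tab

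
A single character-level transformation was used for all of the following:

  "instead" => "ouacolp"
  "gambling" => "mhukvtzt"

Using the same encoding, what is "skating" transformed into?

Each letter shifts forward by (position + 6), i.e. 6, 7, 8, … — the shift grows by one for each successive letter.
Applying it to skating: s+6=y, k+7=r, a+8=i, t+9=c, i+10=s, n+11=y, g+12=s.

yricsys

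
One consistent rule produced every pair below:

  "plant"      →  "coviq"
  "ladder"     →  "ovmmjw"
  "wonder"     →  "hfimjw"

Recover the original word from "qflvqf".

This is an affine cipher: with a=0,…,z=25, each position x becomes (23x+21) mod 26.
Reversing it on qflvqf: q(16)→17·(16−21)≡19=t; f(5)→17·(5−21)≡14=o; l(11)→17·(11−21)≡12=m; v(21)→17·(21−21)≡0=a; q(16)→17·(16−21)≡19=t; f(5)→17·(5−21)≡14=o (all mod 26).

tomato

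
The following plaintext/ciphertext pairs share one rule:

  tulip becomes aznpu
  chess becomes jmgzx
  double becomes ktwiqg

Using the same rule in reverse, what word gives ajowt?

The shifts repeat in a cycle of length 3: positions 0,1,… shift by +7, +5, +2, then the pattern repeats.
Undoing it on ajowt: a−7=t, j−5=e, o−2=m, w−7=p, t−5=o.

tempo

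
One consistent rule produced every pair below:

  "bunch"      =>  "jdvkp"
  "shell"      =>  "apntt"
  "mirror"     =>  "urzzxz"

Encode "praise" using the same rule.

xzjran

The shift depends on letter class: consonant b→j is +8, but vowel u→d is +9. Two shifts are in play — +9 for a/e/i/o/u, +8 for every other letter.
On praise: p(cons)+8=x, r(cons)+8=z, a(vowel)+9=j, i(vowel)+9=r, s(cons)+8=a, e(vowel)+9=n.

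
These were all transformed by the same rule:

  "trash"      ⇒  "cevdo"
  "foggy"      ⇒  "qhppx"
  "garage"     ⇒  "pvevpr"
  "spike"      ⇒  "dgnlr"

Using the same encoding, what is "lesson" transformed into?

Each letter's alphabet position (a=0..z=25) is mapped through 25·x+21 mod 26 — an affine cipher.
On lesson: l(11)→25·11+21≡10=k; e(4)→25·4+21≡17=r; s(18)→25·18+21≡3=d; s(18)→25·18+21≡3=d; o(14)→25·14+21≡7=h; n(13)→25·13+21≡8=i (all mod 26).

krddhi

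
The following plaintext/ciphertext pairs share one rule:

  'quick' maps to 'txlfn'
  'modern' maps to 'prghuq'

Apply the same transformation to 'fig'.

ilj

Compare letters: q→t is +3, u→x is +3, i→l is +3 — a constant shift. Every letter moves 3 places later in the alphabet, wrapping around z→a.
On fig: f+3=i, i+3=l, g+3=j.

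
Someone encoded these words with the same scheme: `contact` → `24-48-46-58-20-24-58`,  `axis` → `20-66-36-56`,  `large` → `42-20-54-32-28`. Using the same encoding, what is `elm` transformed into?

28-42-44

c(#3)→24 and o(#15)→48: differences scale by 2, so n = 2·pos + 18. With a=1..z=26, the number is 2·pos + 18.
For elm: e=5→28, l=12→42, m=13→44.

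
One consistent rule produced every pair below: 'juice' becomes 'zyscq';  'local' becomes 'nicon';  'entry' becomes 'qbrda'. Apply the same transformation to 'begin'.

j(9)→z(25) and u(20)→y(24) fit y≡7x+14 (mod 26); the inverse of 7 mod 26 is 15. This is an affine cipher: with a=0,…,z=25, each position x becomes (7x+14) mod 26.
Applying it to begin: b(1)→7·1+14≡21=v; e(4)→7·4+14≡16=q; g(6)→7·6+14≡4=e; i(8)→7·8+14≡18=s; n(13)→7·13+14≡1=b (all mod 26).

vqesb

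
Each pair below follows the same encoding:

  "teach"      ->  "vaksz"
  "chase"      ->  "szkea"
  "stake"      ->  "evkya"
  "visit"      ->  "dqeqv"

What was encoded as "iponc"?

glory

t(19)→v(21) and e(4)→a(0) fit y≡17x+10 (mod 26); the inverse of 17 mod 26 is 23. Each letter's alphabet position (a=0..z=25) is mapped through 17·x+10 mod 26 — an affine cipher.
Reversing it on iponc: i(8)→23·(8−10)≡6=g; p(15)→23·(15−10)≡11=l; o(14)→23·(14−10)≡14=o; n(13)→23·(13−10)≡17=r; c(2)→23·(2−10)≡24=y (all mod 26).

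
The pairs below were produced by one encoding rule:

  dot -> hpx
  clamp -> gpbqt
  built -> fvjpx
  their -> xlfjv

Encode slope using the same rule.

wpptf

The shift depends on letter class: consonant d→h is +4, but vowel o→p is +1. The rule splits by letter class: vowels +1, consonants +4.
For slope: s(cons)+4=w, l(cons)+4=p, o(vowel)+1=p, p(cons)+4=t, e(vowel)+1=f.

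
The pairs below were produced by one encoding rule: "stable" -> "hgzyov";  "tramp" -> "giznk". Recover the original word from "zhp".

ask

Each pair mirrors across the alphabet (s↔h, t↔g, a↔z): positions sum to 25. Each letter is replaced by its mirror in the alphabet: a↔z, b↔y, c↔x, and so on (the Atbash cipher).
Reversing it on zhp: z↔a, h↔s, p↔k.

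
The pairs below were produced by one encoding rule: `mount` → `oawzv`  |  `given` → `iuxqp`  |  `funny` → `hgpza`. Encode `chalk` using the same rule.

etcxm

Shifts by position in mount: pos 0: m→o (+2), pos 1: o→a (+12), pos 2: u→w (+2), pos 3: n→z (+12) — repeating every 2. It's a Vigenère-style cipher with numeric key [2,12]: position i shifts by key[i mod 2].
On chalk: c+2=e, h+12=t, a+2=c, l+12=x, k+2=m.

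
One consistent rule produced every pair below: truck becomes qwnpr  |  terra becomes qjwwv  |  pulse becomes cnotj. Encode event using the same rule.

Treating letters as 0–25, the rule is x ↦ 23x + 21 (mod 26).
On event: e(4)→23·4+21≡9=j; v(21)→23·21+21≡10=k; e(4)→23·4+21≡9=j; n(13)→23·13+21≡8=i; t(19)→23·19+21≡16=q (all mod 26).

jkjiq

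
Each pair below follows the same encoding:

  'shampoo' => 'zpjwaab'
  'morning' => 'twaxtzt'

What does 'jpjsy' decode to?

chain

Each letter shifts forward by (position + 7), i.e. 7, 8, 9, … — the shift grows by one for each successive letter.
Decoding jpjsy: j−7=c, p−8=h, j−9=a, s−10=i, y−11=n.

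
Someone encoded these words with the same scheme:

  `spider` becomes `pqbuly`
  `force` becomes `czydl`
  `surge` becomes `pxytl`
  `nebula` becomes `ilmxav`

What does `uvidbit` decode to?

dancing

s(18)→p(15) and p(15)→q(16) fit y≡17x+21 (mod 26); the inverse of 17 mod 26 is 23. Each letter's alphabet position (a=0..z=25) is mapped through 17·x+21 mod 26 — an affine cipher.
Reversing it on uvidbit: u(20)→23·(20−21)≡3=d; v(21)→23·(21−21)≡0=a; i(8)→23·(8−21)≡13=n; d(3)→23·(3−21)≡2=c; b(1)→23·(1−21)≡8=i; i(8)→23·(8−21)≡13=n; t(19)→23·(19−21)≡6=g (all mod 26).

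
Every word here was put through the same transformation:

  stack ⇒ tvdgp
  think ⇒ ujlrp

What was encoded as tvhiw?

In stack: s→t is +1, t→v is +2, a→d is +3, c→g is +4 — the shift increases by 1 each position. Each letter shifts forward by (position + 1), i.e. 1, 2, 3, … — the shift grows by one for each successive letter.
Decoding tvhiw: t−1=s, v−2=t, h−3=e, i−4=e, w−5=r.

steer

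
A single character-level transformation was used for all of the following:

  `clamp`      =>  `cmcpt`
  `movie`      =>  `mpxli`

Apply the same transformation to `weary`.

wfcuc

Letter i (0-indexed) is shifted by i+0, so successive shifts are 0, 1, 2, ….
For weary: w+0=w, e+1=f, a+2=c, r+3=u, y+4=c.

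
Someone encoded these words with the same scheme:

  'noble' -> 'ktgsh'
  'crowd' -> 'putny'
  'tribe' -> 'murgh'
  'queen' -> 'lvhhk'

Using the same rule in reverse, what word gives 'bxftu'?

mayor

n(13)→k(10) and o(14)→t(19) fit y≡9x+23 (mod 26); the inverse of 9 mod 26 is 3. Each letter's alphabet position (a=0..z=25) is mapped through 9·x+23 mod 26 — an affine cipher.
Decoding bxftu: b(1)→3·(1−23)≡12=m; x(23)→3·(23−23)≡0=a; f(5)→3·(5−23)≡24=y; t(19)→3·(19−23)≡14=o; u(20)→3·(20−23)≡17=r (all mod 26).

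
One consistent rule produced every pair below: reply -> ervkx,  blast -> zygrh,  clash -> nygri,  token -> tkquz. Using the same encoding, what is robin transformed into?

The output letters match the input read backwards, each shifted +6: reply reversed is ylper. Two steps: reverse the string, then apply a Caesar shift of +6.
Applying it to robin: reverse → nibor; then shift: n+6=t, i+6=o, b+6=h, o+6=u, r+6=x.

tohux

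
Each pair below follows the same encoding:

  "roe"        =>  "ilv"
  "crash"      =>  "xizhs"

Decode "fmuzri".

Each pair mirrors across the alphabet (r↔i, o↔l, e↔v): positions sum to 25. This is the alphabet-reversal cipher (Atbash): a becomes z, b becomes y, etc.
Reversing it on fmuzri: f↔u, m↔n, u↔f, z↔a, r↔i, i↔r.

unfair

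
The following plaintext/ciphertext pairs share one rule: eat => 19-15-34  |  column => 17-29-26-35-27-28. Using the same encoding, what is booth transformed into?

16-29-29-34-22

e is letter #5 and maps to 19: an offset of 14. Letters become their 1-based position plus 14 (so a→15, b→16, …).
For booth: b=2→16, o=15→29, o=15→29, t=20→34, h=8→22.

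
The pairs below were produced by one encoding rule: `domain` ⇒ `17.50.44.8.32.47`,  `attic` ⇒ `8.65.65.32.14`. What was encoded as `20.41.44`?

elm

d(#4)→17 and o(#15)→50: differences scale by 3, so n = 3·pos + 5. Each letter becomes 3×(its alphabet position, a=1..z=26) + 5.
Decoding 20.41.44: 20→(20−5)÷3=5=e, 41→(41−5)÷3=12=l, 44→(44−5)÷3=13=m.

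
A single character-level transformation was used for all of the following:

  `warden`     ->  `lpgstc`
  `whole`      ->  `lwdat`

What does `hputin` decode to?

Compare letters: w→l is +15, a→p is +15, r→g is +15 — a constant shift. Every letter moves 15 places later in the alphabet, wrapping around z→a.
Decoding hputin: h−15=s, p−15=a, u−15=f, t−15=e, i−15=t, n−15=y.

safety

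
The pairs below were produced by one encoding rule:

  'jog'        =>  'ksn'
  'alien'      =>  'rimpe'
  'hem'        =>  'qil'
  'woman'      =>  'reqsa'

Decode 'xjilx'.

The output letters match the input read backwards, each shifted +4: jog reversed is goj. Two steps: reverse the string, then apply a Caesar shift of +4.
Decoding xjilx: shift back: x−4=t, j−4=f, i−4=e, l−4=h, x−4=t → tfeht; then reverse → theft.

theft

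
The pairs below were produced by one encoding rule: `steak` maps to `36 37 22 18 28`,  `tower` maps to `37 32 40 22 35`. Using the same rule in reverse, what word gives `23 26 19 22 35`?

fiber

s is letter #19 and maps to 36: an offset of 17. Letters become their 1-based position plus 17 (so a→18, b→19, …).
Decoding 23 26 19 22 35: 23→(23−17)÷1=6=f, 26→(26−17)÷1=9=i, 19→(19−17)÷1=2=b, 22→(22−17)÷1=5=e, 35→(35−17)÷1=18=r.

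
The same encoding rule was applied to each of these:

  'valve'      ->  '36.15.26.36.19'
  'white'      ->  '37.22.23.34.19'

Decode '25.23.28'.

v is letter #22 and maps to 36: an offset of 14. Letters become their 1-based position plus 14 (so a→15, b→16, …).
Decoding 25.23.28: 25→(25−14)÷1=11=k, 23→(23−14)÷1=9=i, 28→(28−14)÷1=14=n.

kin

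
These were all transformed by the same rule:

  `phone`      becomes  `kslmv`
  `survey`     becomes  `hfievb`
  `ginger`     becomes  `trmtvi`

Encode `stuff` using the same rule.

Each pair mirrors across the alphabet (p↔k, h↔s, o↔l): positions sum to 25. This is the alphabet-reversal cipher (Atbash): a becomes z, b becomes y, etc.
For stuff: s↔h, t↔g, u↔f, f↔u, f↔u.

hgfuu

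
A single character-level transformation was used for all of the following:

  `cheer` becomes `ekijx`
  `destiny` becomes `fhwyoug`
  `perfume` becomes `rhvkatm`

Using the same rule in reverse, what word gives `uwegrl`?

Each letter shifts forward by (position + 2), i.e. 2, 3, 4, … — the shift grows by one for each successive letter.
Decoding uwegrl: u−2=s, w−3=t, e−4=a, g−5=b, r−6=l, l−7=e.

stable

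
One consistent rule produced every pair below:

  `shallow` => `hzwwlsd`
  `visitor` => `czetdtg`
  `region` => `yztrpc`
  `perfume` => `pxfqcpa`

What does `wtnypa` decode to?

pencil

The output letters match the input read backwards, each shifted +11: shallow reversed is wollahs. Two steps: reverse the string, then apply a Caesar shift of +11.
Decoding wtnypa: shift back: w−11=l, t−11=i, n−11=c, y−11=n, p−11=e, a−11=p → licnep; then reverse → pencil.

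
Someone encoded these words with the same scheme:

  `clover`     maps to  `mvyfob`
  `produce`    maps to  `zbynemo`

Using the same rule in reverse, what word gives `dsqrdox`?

tighten

Compare letters: c→m is +10, l→v is +10, o→y is +10 — a constant shift. Each letter is shifted forward by 10 in the alphabet (a Caesar shift of +10).
Undoing it on dsqrdox: d−10=t, s−10=i, q−10=g, r−10=h, d−10=t, o−10=e, x−10=n.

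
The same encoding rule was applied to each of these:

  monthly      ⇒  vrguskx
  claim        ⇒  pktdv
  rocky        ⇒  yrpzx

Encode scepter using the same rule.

jplculy

m(12)→v(21) and o(14)→r(17) fit y≡11x+19 (mod 26); the inverse of 11 mod 26 is 19. This is an affine cipher: with a=0,…,z=25, each position x becomes (11x+19) mod 26.
Applying it to scepter: s(18)→11·18+19≡9=j; c(2)→11·2+19≡15=p; e(4)→11·4+19≡11=l; p(15)→11·15+19≡2=c; t(19)→11·19+19≡20=u; e(4)→11·4+19≡11=l; r(17)→11·17+19≡24=y (all mod 26).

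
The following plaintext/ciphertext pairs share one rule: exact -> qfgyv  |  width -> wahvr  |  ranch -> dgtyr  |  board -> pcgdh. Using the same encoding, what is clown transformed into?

e(4)→q(16) and x(23)→f(5) fit y≡9x+6 (mod 26); the inverse of 9 mod 26 is 3. Each letter's alphabet position (a=0..z=25) is mapped through 9·x+6 mod 26 — an affine cipher.
On clown: c(2)→9·2+6≡24=y; l(11)→9·11+6≡1=b; o(14)→9·14+6≡2=c; w(22)→9·22+6≡22=w; n(13)→9·13+6≡19=t (all mod 26).

ybcwt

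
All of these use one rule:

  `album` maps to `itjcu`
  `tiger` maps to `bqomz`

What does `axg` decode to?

Compare letters: a→i is +8, l→t is +8, b→j is +8 — a constant shift. Each letter is shifted forward by 8 in the alphabet (a Caesar shift of +8).
Undoing it on axg: a−8=s, x−8=p, g−8=y.

spy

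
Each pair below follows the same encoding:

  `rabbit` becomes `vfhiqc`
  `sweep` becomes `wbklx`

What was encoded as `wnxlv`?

In rabbit: r→v is +4, a→f is +5, b→h is +6, b→i is +7 — the shift increases by 1 each position. The shift increases by 1 at each position, starting from +4: 4, 5, 6, ….
Undoing it on wnxlv: w−4=s, n−5=i, x−6=r, l−7=e, v−8=n.

siren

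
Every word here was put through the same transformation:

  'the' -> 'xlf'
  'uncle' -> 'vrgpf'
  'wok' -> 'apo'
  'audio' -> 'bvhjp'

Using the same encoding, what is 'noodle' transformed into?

The shift depends on letter class: consonant t→x is +4, but vowel e→f is +1. Two shifts are in play — +1 for a/e/i/o/u, +4 for every other letter.
Applying it to noodle: n(cons)+4=r, o(vowel)+1=p, o(vowel)+1=p, d(cons)+4=h, l(cons)+4=p, e(vowel)+1=f.

rpphpf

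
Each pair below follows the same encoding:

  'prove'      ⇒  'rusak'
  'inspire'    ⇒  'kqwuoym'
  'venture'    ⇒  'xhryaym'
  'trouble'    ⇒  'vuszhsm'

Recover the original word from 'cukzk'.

argue

In prove: p→r is +2, r→u is +3, o→s is +4, v→a is +5 — the shift increases by 1 each position. Letter i (0-indexed) is shifted by i+2, so successive shifts are 2, 3, 4, ….
Reversing it on cukzk: c−2=a, u−3=r, k−4=g, z−5=u, k−6=e.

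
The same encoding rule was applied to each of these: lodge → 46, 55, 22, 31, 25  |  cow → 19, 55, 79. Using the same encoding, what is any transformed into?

l(#12)→46 and o(#15)→55: differences scale by 3, so n = 3·pos + 10. The formula is n = 3×(alphabet index, a=1) + 10.
For any: a=1→13, n=14→52, y=25→85.

13, 52, 85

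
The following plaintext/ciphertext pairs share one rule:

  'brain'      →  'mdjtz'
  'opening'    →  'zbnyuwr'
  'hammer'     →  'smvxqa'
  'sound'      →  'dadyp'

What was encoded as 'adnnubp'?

It's a Vigenère-style cipher with numeric key [11,12,9]: position i shifts by key[i mod 3].
Decoding adnnubp: a−11=p, d−12=r, n−9=e, n−11=c, u−12=i, b−9=s, p−11=e.

precise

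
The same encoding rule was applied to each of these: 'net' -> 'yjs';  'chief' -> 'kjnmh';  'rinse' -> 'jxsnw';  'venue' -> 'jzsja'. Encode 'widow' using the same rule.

The output letters match the input read backwards, each shifted +5: net reversed is ten. The word is reversed, then every letter is shifted forward by 5.
Applying it to widow: reverse → wodiw; then shift: w+5=b, o+5=t, d+5=i, i+5=n, w+5=b.

btinb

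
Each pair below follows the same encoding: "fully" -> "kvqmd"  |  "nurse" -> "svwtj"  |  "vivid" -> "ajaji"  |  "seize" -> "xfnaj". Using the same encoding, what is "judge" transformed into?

Shifts by position in fully: pos 0: f→k (+5), pos 1: u→v (+1), pos 2: l→q (+5), pos 3: l→m (+1) — repeating every 2. The shifts repeat in a cycle of length 2: positions 0,1,… shift by +5, +1, then the pattern repeats.
Applying it to judge: j+5=o, u+1=v, d+5=i, g+1=h, e+5=j.

ovihj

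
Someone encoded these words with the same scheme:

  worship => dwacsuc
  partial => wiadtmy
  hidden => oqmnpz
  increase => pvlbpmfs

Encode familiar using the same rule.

Letter i (0-indexed) is shifted by i+7, so successive shifts are 7, 8, 9, ….
On familiar: f+7=m, a+8=i, m+9=v, i+10=s, l+11=w, i+12=u, a+13=n, r+14=f.

mivswunf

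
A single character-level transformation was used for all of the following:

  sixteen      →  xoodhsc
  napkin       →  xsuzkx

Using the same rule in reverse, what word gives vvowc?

The word is reversed, then every letter is shifted forward by 10.
Reversing it on vvowc: shift back: v−10=l, v−10=l, o−10=e, w−10=m, c−10=s → llems; then reverse → smell.

smell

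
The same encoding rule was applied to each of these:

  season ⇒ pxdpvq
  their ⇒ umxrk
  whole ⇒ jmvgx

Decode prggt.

silly

s(18)→p(15) and e(4)→x(23) fit y≡5x+3 (mod 26); the inverse of 5 mod 26 is 21. Each letter's alphabet position (a=0..z=25) is mapped through 5·x+3 mod 26 — an affine cipher.
Reversing it on prggt: p(15)→21·(15−3)≡18=s; r(17)→21·(17−3)≡8=i; g(6)→21·(6−3)≡11=l; g(6)→21·(6−3)≡11=l; t(19)→21·(19−3)≡24=y (all mod 26).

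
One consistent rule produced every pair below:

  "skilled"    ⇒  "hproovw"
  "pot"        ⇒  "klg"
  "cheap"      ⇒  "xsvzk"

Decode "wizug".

draft

Each pair mirrors across the alphabet (s↔h, k↔p, i↔r): positions sum to 25. This is the alphabet-reversal cipher (Atbash): a becomes z, b becomes y, etc.
Reversing it on wizug: w↔d, i↔r, z↔a, u↔f, g↔t.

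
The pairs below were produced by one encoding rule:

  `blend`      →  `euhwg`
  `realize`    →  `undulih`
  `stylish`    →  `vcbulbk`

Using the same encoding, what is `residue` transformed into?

unvrgdh

Shifts by position in blend: pos 0: b→e (+3), pos 1: l→u (+9), pos 2: e→h (+3), pos 3: n→w (+9) — repeating every 2. The shifts repeat in a cycle of length 2: positions 0,1,… shift by +3, +9, then the pattern repeats.
For residue: r+3=u, e+9=n, s+3=v, i+9=r, d+3=g, u+9=d, e+3=h.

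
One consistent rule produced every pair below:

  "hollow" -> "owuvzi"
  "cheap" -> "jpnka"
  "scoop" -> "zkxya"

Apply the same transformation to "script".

zkasaf

In hollow: h→o is +7, o→w is +8, l→u is +9, l→v is +10 — the shift increases by 1 each position. Letter i (0-indexed) is shifted by i+7, so successive shifts are 7, 8, 9, ….
On script: s+7=z, c+8=k, r+9=a, i+10=s, p+11=a, t+12=f.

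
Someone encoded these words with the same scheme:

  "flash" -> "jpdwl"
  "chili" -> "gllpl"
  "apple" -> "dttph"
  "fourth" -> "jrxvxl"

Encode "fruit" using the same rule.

The shift depends on letter class: consonant f→j is +4, but vowel a→d is +3. The rule splits by letter class: vowels +3, consonants +4.
Applying it to fruit: f(cons)+4=j, r(cons)+4=v, u(vowel)+3=x, i(vowel)+3=l, t(cons)+4=x.

jvxlx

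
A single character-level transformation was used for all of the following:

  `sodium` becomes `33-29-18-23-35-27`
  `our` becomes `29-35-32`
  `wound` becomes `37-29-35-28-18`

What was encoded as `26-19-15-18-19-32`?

leader

The number is (letter's place in the alphabet, a=1) + 14.
Decoding 26-19-15-18-19-32: 26→(26−14)÷1=12=l, 19→(19−14)÷1=5=e, 15→(15−14)÷1=1=a, 18→(18−14)÷1=4=d, 19→(19−14)÷1=5=e, 32→(32−14)÷1=18=r.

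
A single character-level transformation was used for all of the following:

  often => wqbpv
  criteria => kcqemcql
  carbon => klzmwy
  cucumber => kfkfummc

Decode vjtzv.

nylon

Shifts by position in often: pos 0: o→w (+8), pos 1: f→q (+11), pos 2: t→b (+8), pos 3: e→p (+11) — repeating every 2. A repeating key of period 2 is used — shifts +8, +11 over and over.
Decoding vjtzv: v−8=n, j−11=y, t−8=l, z−11=o, v−8=n.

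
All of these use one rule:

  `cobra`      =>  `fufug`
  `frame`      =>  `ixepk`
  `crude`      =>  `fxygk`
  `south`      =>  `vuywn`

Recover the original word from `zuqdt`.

Shifts by position in cobra: pos 0: c→f (+3), pos 1: o→u (+6), pos 2: b→f (+4), pos 3: r→u (+3), pos 4: a→g (+6) — repeating every 3. A repeating key of period 3 is used — shifts +3, +6, +4 over and over.
Undoing it on zuqdt: z−3=w, u−6=o, q−4=m, d−3=a, t−6=n.

woman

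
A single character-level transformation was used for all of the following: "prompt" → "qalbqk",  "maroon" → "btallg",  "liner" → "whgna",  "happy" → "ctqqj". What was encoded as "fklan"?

Treating letters as 0–25, the rule is x ↦ 5x + 19 (mod 26).
Undoing it on fklan: f(5)→21·(5−19)≡18=s; k(10)→21·(10−19)≡19=t; l(11)→21·(11−19)≡14=o; a(0)→21·(0−19)≡17=r; n(13)→21·(13−19)≡4=e (all mod 26).

store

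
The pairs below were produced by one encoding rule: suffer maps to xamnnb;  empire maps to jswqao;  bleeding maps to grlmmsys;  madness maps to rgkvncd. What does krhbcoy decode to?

flatten

In suffer: s→x is +5, u→a is +6, f→m is +7, f→n is +8 — the shift increases by 1 each position. Each letter shifts forward by (position + 5), i.e. 5, 6, 7, … — the shift grows by one for each successive letter.
Decoding krhbcoy: k−5=f, r−6=l, h−7=a, b−8=t, c−9=t, o−10=e, y−11=n.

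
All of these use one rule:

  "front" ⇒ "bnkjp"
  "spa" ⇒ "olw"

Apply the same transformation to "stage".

opwca

Compare letters: f→b is +22, r→n is +22, o→k is +22 — a constant shift. Every letter moves 22 places later in the alphabet, wrapping around z→a.
On stage: s+22=o, t+22=p, a+22=w, g+22=c, e+22=a.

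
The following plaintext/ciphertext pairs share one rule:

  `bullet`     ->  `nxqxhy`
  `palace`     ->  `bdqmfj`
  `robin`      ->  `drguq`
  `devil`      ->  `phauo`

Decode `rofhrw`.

flavor

It's a Vigenère-style cipher with numeric key [12,3,5]: position i shifts by key[i mod 3].
Reversing it on rofhrw: r−12=f, o−3=l, f−5=a, h−12=v, r−3=o, w−5=r.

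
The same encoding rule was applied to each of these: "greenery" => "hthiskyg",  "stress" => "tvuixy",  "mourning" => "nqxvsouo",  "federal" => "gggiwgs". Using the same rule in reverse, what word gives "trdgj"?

space

In greenery: g→h is +1, r→t is +2, e→h is +3, e→i is +4 — the shift increases by 1 each position. Each letter shifts forward by (position + 1), i.e. 1, 2, 3, … — the shift grows by one for each successive letter.
Reversing it on trdgj: t−1=s, r−2=p, d−3=a, g−4=c, j−5=e.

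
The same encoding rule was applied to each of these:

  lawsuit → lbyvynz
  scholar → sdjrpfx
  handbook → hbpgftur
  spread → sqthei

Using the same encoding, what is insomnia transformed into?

In lawsuit: l→l is +0, a→b is +1, w→y is +2, s→v is +3 — the shift increases by 1 each position. Letter i (0-indexed) is shifted by i+0, so successive shifts are 0, 1, 2, ….
For insomnia: i+0=i, n+1=o, s+2=u, o+3=r, m+4=q, n+5=s, i+6=o, a+7=h.

iourqsoh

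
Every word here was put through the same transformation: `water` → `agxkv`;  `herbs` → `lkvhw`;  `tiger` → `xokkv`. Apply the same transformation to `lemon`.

Shifts by position in water: pos 0: w→a (+4), pos 1: a→g (+6), pos 2: t→x (+4), pos 3: e→k (+6) — repeating every 2. A repeating key of period 2 is used — shifts +4, +6 over and over.
For lemon: l+4=p, e+6=k, m+4=q, o+6=u, n+4=r.

pkqur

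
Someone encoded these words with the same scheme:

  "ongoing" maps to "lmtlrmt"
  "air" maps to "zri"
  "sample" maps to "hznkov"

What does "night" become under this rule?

mrtsg

Each pair mirrors across the alphabet (o↔l, n↔m, g↔t): positions sum to 25. Each letter is replaced by its mirror in the alphabet: a↔z, b↔y, c↔x, and so on (the Atbash cipher).
For night: n↔m, i↔r, g↔t, h↔s, t↔g.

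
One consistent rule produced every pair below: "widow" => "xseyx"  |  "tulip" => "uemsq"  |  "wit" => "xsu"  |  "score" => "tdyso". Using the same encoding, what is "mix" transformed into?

nsy

The shift depends on letter class: consonant w→x is +1, but vowel i→s is +10. Two shifts are in play — +10 for a/e/i/o/u, +1 for every other letter.
For mix: m(cons)+1=n, i(vowel)+10=s, x(cons)+1=y.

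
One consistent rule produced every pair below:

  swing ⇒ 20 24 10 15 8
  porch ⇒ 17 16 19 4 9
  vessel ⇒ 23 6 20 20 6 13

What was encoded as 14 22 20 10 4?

music

s is letter #19 and maps to 20: an offset of 1. Letters become their 1-based position plus 1 (so a→2, b→3, …).
Undoing it on 14 22 20 10 4: 14→(14−1)÷1=13=m, 22→(22−1)÷1=21=u, 20→(20−1)÷1=19=s, 10→(10−1)÷1=9=i, 4→(4−1)÷1=3=c.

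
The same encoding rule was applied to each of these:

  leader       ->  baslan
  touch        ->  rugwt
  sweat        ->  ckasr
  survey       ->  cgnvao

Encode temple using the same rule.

l(11)→b(1) and e(4)→a(0) fit y≡15x+18 (mod 26); the inverse of 15 mod 26 is 7. Treating letters as 0–25, the rule is x ↦ 15x + 18 (mod 26).
For temple: t(19)→15·19+18≡17=r; e(4)→15·4+18≡0=a; m(12)→15·12+18≡16=q; p(15)→15·15+18≡9=j; l(11)→15·11+18≡1=b; e(4)→15·4+18≡0=a (all mod 26).

raqjba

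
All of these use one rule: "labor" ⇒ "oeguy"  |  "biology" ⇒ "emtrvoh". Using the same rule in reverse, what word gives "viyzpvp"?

setting

The shift increases by 1 at each position, starting from +3: 3, 4, 5, ….
Reversing it on viyzpvp: v−3=s, i−4=e, y−5=t, z−6=t, p−7=i, v−8=n, p−9=g.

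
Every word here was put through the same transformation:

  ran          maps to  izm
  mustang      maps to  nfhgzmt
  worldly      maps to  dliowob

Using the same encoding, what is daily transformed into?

wzrob

Each pair mirrors across the alphabet (r↔i, a↔z, n↔m): positions sum to 25. Letters are reflected about the middle of the alphabet (position → 25−position): Atbash.
For daily: d↔w, a↔z, i↔r, l↔o, y↔b.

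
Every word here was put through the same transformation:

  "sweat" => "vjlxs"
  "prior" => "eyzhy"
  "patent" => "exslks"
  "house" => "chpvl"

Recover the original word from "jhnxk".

s(18)→v(21) and w(22)→j(9) fit y≡23x+23 (mod 26); the inverse of 23 mod 26 is 17. This is an affine cipher: with a=0,…,z=25, each position x becomes (23x+23) mod 26.
Undoing it on jhnxk: j(9)→17·(9−23)≡22=w; h(7)→17·(7−23)≡14=o; n(13)→17·(13−23)≡12=m; x(23)→17·(23−23)≡0=a; k(10)→17·(10−23)≡13=n (all mod 26).

woman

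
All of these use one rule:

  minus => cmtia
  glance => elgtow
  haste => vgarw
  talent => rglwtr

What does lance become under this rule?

lgtow

m(12)→c(2) and i(8)→m(12) fit y≡17x+6 (mod 26); the inverse of 17 mod 26 is 23. This is an affine cipher: with a=0,…,z=25, each position x becomes (17x+6) mod 26.
For lance: l(11)→17·11+6≡11=l; a(0)→17·0+6≡6=g; n(13)→17·13+6≡19=t; c(2)→17·2+6≡14=o; e(4)→17·4+6≡22=w (all mod 26).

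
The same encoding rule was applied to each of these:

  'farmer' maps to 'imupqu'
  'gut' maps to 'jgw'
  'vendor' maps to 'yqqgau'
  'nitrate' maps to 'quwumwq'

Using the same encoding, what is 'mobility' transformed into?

The rule splits by letter class: vowels +12, consonants +3.
Applying it to mobility: m(cons)+3=p, o(vowel)+12=a, b(cons)+3=e, i(vowel)+12=u, l(cons)+3=o, i(vowel)+12=u, t(cons)+3=w, y(cons)+3=b.

paeuouwb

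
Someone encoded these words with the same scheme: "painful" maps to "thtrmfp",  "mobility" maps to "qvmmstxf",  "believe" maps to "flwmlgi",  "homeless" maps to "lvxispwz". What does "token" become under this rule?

xvviu

Shifts by position in painful: pos 0: p→t (+4), pos 1: a→h (+7), pos 2: i→t (+11), pos 3: n→r (+4), pos 4: f→m (+7), pos 5: u→f (+11) — repeating every 3. It's a Vigenère-style cipher with numeric key [4,7,11]: position i shifts by key[i mod 3].
For token: t+4=x, o+7=v, k+11=v, e+4=i, n+7=u.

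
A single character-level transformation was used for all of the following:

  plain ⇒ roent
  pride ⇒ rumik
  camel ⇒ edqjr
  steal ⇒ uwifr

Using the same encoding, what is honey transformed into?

In plain: p→r is +2, l→o is +3, a→e is +4, i→n is +5 — the shift increases by 1 each position. The shift increases by 1 at each position, starting from +2: 2, 3, 4, ….
For honey: h+2=j, o+3=r, n+4=r, e+5=j, y+6=e.

jrrje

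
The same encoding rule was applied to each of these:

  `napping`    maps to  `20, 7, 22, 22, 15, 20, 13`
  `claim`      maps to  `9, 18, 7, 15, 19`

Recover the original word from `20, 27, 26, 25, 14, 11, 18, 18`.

n is letter #14 and maps to 20: an offset of 6. The number is (letter's place in the alphabet, a=1) + 6.
Undoing it on 20, 27, 26, 25, 14, 11, 18, 18: 20→(20−6)÷1=14=n, 27→(27−6)÷1=21=u, 26→(26−6)÷1=20=t, 25→(25−6)÷1=19=s, 14→(14−6)÷1=8=h, 11→(11−6)÷1=5=e, 18→(18−6)÷1=12=l, 18→(18−6)÷1=12=l.

nutshell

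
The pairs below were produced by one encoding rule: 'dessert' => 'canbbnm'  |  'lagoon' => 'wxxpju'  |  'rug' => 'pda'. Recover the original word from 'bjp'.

The output letters match the input read backwards, each shifted +9: dessert reversed is tressed. The word is reversed, then every letter is shifted forward by 9.
Reversing it on bjp: shift back: b−9=s, j−9=a, p−9=g → sag; then reverse → gas.

gas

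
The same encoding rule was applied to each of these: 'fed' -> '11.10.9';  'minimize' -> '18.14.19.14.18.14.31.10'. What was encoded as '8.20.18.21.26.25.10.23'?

computer

f is letter #6 and maps to 11: an offset of 5. The number is (letter's place in the alphabet, a=1) + 5.
Reversing it on 8.20.18.21.26.25.10.23: 8→(8−5)÷1=3=c, 20→(20−5)÷1=15=o, 18→(18−5)÷1=13=m, 21→(21−5)÷1=16=p, 26→(26−5)÷1=21=u, 25→(25−5)÷1=20=t, 10→(10−5)÷1=5=e, 23→(23−5)÷1=18=r.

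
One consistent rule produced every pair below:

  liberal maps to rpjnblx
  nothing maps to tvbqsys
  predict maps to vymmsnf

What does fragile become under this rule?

Letter i (0-indexed) is shifted by i+6, so successive shifts are 6, 7, 8, ….
On fragile: f+6=l, r+7=y, a+8=i, g+9=p, i+10=s, l+11=w, e+12=q.

lyipswq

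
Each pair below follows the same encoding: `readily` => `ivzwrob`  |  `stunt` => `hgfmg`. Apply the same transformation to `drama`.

Each pair mirrors across the alphabet (r↔i, e↔v, a↔z): positions sum to 25. This is the alphabet-reversal cipher (Atbash): a becomes z, b becomes y, etc.
Applying it to drama: d↔w, r↔i, a↔z, m↔n, a↔z.

wiznz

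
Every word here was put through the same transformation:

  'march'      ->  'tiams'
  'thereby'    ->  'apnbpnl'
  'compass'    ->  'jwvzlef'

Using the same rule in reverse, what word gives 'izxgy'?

brown

In march: m→t is +7, a→i is +8, r→a is +9, c→m is +10 — the shift increases by 1 each position. Each letter shifts forward by (position + 7), i.e. 7, 8, 9, … — the shift grows by one for each successive letter.
Reversing it on izxgy: i−7=b, z−8=r, x−9=o, g−10=w, y−11=n.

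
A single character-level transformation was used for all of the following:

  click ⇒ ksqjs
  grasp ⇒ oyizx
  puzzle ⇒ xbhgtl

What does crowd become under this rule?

Shifts by position in click: pos 0: c→k (+8), pos 1: l→s (+7), pos 2: i→q (+8), pos 3: c→j (+7) — repeating every 2. It's a Vigenère-style cipher with numeric key [8,7]: position i shifts by key[i mod 2].
For crowd: c+8=k, r+7=y, o+8=w, w+7=d, d+8=l.

kywdl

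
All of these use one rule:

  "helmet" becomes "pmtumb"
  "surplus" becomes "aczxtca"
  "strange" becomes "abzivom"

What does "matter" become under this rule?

uibbmz

It's a constant shift of +8 (ROT8).
On matter: m+8=u, a+8=i, t+8=b, t+8=b, e+8=m, r+8=z.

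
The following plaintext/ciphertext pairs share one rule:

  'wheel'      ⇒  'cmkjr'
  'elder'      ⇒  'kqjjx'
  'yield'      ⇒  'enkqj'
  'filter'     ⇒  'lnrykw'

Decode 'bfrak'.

valve

Shifts by position in wheel: pos 0: w→c (+6), pos 1: h→m (+5), pos 2: e→k (+6), pos 3: e→j (+5) — repeating every 2. It's a Vigenère-style cipher with numeric key [6,5]: position i shifts by key[i mod 2].
Reversing it on bfrak: b−6=v, f−5=a, r−6=l, a−5=v, k−6=e.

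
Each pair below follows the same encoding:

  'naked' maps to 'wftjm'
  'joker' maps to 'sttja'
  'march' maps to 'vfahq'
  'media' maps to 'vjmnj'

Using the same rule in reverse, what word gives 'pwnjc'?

Shifts by position in naked: pos 0: n→w (+9), pos 1: a→f (+5), pos 2: k→t (+9), pos 3: e→j (+5) — repeating every 2. It's a Vigenère-style cipher with numeric key [9,5]: position i shifts by key[i mod 2].
Decoding pwnjc: p−9=g, w−5=r, n−9=e, j−5=e, c−9=t.

greet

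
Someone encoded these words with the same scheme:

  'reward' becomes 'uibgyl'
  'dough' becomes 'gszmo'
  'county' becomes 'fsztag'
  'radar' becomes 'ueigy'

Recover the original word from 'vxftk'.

In reward: r→u is +3, e→i is +4, w→b is +5, a→g is +6 — the shift increases by 1 each position. Each letter shifts forward by (position + 3), i.e. 3, 4, 5, … — the shift grows by one for each successive letter.
Decoding vxftk: v−3=s, x−4=t, f−5=a, t−6=n, k−7=d.

stand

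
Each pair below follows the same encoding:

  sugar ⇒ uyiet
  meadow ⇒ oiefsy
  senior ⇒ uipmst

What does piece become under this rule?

rmiei

Two shifts are in play — +4 for a/e/i/o/u, +2 for every other letter.
On piece: p(cons)+2=r, i(vowel)+4=m, e(vowel)+4=i, c(cons)+2=e, e(vowel)+4=i.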